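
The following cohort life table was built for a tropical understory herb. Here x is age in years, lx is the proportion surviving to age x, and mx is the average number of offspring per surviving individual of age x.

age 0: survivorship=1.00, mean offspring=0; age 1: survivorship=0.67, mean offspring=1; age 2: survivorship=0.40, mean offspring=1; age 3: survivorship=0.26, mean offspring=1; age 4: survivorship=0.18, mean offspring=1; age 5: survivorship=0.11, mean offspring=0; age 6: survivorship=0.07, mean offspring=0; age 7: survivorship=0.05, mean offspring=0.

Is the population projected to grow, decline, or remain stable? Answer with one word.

R0 = Σ lx·mx = 0 + 0.67 + 0.4 + 0.26 + 0.18 + 0 + 0 + 0 = 1.51
R0 > 1, so the population is growing.

growing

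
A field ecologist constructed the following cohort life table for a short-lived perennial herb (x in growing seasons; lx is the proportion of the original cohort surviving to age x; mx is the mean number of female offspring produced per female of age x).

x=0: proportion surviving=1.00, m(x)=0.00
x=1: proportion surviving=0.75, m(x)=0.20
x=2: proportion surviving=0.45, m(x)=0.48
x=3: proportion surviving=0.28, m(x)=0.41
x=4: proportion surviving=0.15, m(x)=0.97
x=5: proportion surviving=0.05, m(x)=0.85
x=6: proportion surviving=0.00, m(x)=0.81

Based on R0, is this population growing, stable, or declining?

R0 = Σ lx·mx = 0 + 0.15 + 0.216 + 0.1148 + 0.1455 + 0.0425 + 0 = 0.6688
R0 < 1, so the population is declining.

declining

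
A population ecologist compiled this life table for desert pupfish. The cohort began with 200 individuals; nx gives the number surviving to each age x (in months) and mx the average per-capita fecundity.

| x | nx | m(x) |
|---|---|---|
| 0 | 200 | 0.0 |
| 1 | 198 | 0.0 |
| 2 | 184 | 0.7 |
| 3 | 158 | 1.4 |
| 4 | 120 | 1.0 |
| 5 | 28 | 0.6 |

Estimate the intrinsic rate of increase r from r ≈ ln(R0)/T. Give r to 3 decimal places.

0.292

lx = nx/n0 = nx/200: 1, 0.99, 0.92, 0.79, 0.6, 0.14
R0 = Σ lx·mx = 0 + 0 + 0.644 + 1.106 + 0.6 + 0.084 = 2.434
Σ x·lx·mx = 7.426; T = 7.426/2.434 = 3.05094…
r ≈ ln(R0)/T = ln(2.434)/3.05094… = 0.29156… → 0.292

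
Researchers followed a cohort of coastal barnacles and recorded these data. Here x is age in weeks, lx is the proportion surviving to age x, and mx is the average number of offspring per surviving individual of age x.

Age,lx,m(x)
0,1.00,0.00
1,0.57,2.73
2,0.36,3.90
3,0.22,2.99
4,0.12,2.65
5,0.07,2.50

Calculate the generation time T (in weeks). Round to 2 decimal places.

lx·mx: 0, 1.5561, 1.404, 0.6578, 0.318, 0.175 → R0 = 4.1109
x·lx·mx: 0, 1.5561, 2.808, 1.9734, 1.272, 0.875 → Σ = 8.4845
T = 8.4845 / 4.1109 = 2.063903… → 2.06

2.06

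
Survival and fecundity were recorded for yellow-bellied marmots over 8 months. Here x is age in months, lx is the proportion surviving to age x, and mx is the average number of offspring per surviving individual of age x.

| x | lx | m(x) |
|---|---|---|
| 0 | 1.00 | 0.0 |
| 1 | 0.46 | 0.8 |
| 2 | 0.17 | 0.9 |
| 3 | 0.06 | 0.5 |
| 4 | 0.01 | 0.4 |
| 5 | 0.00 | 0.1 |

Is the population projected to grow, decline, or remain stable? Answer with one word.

declining

R0 = Σ lx·mx = 0 + 0.368 + 0.153 + 0.03 + 0.004 + 0 = 0.555
R0 < 1, so the population is declining.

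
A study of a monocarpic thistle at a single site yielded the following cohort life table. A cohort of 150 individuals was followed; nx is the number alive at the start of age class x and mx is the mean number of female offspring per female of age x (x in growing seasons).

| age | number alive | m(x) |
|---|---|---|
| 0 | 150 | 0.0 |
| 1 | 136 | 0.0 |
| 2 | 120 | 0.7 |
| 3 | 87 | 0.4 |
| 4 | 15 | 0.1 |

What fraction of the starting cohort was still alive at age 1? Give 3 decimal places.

0.907

l_1 = n_1/n_0 = 136/150 = 0.906667… → 0.907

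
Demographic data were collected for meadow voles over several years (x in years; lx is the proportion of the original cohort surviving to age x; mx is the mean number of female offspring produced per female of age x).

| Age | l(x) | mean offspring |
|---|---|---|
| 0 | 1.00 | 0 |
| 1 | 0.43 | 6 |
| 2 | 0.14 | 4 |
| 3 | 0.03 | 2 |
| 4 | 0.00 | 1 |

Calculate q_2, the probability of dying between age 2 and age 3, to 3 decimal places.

q_2 = (l_2 − l_3) / l_2 = (0.14 − 0.03) / 0.14
     = 0.11 / 0.14 = 0.785714… → 0.786

0.786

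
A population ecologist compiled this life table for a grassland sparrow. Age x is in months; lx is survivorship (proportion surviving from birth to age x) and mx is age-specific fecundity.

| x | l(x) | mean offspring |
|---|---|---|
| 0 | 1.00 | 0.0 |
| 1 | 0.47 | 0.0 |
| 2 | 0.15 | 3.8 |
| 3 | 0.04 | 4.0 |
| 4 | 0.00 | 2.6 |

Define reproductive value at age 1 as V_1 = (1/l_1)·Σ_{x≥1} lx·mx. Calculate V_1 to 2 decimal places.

1.55

lx·mx for x ≥ 1: 0, 0.57, 0.16, 0 → sum = 0.73
V_1 = 0.73 / l_1 = 0.73 / 0.47 = 1.553191… → 1.55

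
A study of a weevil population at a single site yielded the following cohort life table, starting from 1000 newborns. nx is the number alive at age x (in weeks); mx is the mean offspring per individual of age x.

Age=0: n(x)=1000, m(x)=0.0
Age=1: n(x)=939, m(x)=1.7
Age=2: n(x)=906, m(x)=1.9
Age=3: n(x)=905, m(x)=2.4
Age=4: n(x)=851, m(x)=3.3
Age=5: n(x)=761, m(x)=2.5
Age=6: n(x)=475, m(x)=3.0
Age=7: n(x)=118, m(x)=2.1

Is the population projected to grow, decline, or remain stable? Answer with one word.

growing

lx = nx/n0 = nx/1000: 1, 0.939, 0.906, 0.905, 0.851, 0.761, 0.475, 0.118
R0 = Σ lx·mx = 0 + 1.5963 + 1.7214 + 2.172 + 2.8083 + 1.9025 + 1.425 + 0.2478 = 11.8733
R0 > 1, so the population is growing.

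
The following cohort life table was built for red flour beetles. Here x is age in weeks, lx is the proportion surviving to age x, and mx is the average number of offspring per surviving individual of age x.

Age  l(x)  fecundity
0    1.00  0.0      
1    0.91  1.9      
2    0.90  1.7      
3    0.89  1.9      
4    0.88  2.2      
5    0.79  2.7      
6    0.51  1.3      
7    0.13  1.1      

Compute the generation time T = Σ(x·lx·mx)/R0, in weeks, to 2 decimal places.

lx·mx: 0, 1.729, 1.53, 1.691, 1.936, 2.133, 0.663, 0.143 → R0 = 9.825
x·lx·mx: 0, 1.729, 3.06, 5.073, 7.744, 10.665, 3.978, 1.001 → Σ = 33.25
T = 33.25 / 9.825 = 3.384224… → 3.38

3.38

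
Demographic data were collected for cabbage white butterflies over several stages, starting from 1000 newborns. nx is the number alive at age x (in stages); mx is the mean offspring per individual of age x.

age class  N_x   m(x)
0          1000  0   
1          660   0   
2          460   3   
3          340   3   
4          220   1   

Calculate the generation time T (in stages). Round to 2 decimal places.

2.56

lx = nx/n0 = nx/1000: 1, 0.66, 0.46, 0.34, 0.22
lx·mx: 0, 0, 1.38, 1.02, 0.22 → R0 = 2.62
x·lx·mx: 0, 0, 2.76, 3.06, 0.88 → Σ = 6.7
T = 6.7 / 2.62 = 2.557252… → 2.56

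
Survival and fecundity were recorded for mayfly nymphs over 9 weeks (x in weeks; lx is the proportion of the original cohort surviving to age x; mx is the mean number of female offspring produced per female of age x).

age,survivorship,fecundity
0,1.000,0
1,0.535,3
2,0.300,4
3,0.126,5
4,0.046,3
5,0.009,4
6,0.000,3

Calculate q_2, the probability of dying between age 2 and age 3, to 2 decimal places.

q_2 = (l_2 − l_3) / l_2 = (0.3 − 0.126) / 0.3
     = 0.174 / 0.3 = 0.58 → 0.58

0.58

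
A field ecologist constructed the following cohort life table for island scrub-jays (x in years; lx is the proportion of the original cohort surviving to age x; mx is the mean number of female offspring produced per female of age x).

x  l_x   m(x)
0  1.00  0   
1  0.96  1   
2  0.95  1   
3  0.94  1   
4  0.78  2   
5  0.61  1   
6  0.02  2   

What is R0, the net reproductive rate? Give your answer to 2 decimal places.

5.06

lx·mx by age: 0, 0.96, 0.95, 0.94, 1.56, 0.61, 0.04
R0 = Σ lx·mx = 5.06 → 5.06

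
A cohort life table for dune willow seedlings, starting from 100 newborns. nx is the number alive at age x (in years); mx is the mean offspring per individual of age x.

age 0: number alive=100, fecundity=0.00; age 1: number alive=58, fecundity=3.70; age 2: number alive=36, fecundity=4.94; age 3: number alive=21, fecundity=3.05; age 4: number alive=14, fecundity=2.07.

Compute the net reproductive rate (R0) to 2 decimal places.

4.85

lx = nx/n0 = nx/100: 1, 0.58, 0.36, 0.21, 0.14
lx·mx by age: 0, 2.146, 1.7784, 0.6405, 0.2898
R0 = Σ lx·mx = 4.8547 → 4.85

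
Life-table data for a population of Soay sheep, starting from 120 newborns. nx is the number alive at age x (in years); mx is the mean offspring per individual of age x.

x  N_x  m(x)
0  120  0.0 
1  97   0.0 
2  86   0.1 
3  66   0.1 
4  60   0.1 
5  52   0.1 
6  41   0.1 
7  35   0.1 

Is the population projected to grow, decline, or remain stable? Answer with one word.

declining

lx = nx/n0 = nx/120: 1, 0.80833…, 0.71667…, 0.55, 0.5, 0.43333…, 0.34167…, 0.29167…
R0 = Σ lx·mx = 0 + 0 + 0.071667… + 0.055 + 0.05 + 0.043333… + 0.034167… + 0.029167… = 0.283333…
R0 < 1, so the population is declining.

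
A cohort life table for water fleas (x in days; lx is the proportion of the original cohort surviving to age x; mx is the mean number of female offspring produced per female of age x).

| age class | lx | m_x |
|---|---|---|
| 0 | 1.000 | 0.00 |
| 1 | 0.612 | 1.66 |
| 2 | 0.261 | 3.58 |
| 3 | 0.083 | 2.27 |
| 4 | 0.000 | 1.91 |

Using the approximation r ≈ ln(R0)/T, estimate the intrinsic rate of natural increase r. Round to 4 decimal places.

0.4713

R0 = Σ lx·mx = 0 + 1.01592 + 0.93438 + 0.18841 + 0 = 2.13871
Σ x·lx·mx = 3.44991; T = 3.44991/2.13871 = 1.61308…
r ≈ ln(R0)/T = ln(2.13871)/1.61308… = 0.471274… → 0.4713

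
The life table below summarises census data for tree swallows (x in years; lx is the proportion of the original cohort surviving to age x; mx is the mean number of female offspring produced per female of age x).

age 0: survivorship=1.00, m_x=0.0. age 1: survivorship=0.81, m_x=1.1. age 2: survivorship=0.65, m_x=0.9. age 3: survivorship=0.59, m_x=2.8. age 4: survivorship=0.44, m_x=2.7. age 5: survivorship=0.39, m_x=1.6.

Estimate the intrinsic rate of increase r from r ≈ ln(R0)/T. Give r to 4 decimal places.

R0 = Σ lx·mx = 0 + 0.891 + 0.585 + 1.652 + 1.188 + 0.624 = 4.94
Σ x·lx·mx = 14.889; T = 14.889/4.94 = 3.01397…
r ≈ ln(R0)/T = ln(4.94)/3.01397… = 0.529988… → 0.5300

0.5300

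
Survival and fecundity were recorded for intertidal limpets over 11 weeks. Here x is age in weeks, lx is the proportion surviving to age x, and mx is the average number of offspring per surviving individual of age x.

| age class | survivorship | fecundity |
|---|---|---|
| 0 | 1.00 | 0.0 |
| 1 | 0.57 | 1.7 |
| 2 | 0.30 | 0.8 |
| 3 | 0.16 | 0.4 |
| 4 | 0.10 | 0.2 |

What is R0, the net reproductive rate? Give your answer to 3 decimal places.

lx·mx by age: 0, 0.969, 0.24, 0.064, 0.02
R0 = Σ lx·mx = 1.293 → 1.293

1.293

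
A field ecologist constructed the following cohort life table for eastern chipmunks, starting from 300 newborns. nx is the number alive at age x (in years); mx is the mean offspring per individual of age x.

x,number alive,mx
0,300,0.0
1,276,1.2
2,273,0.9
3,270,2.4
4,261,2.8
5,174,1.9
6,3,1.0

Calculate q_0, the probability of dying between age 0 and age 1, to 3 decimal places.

0.080

lx = nx/n0 = nx/300: 1, 0.92, 0.91, 0.9, 0.87, 0.58, 0.01
q_0 = (l_0 − l_1) / l_0 = (1 − 0.92) / 1
     = 0.08 / 1 = 0.08 → 0.080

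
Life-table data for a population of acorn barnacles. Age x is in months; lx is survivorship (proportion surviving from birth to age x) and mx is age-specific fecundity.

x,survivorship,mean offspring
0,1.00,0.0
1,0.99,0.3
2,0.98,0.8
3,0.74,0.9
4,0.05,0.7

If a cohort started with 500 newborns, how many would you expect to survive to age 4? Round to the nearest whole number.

Expected survivors = N0 · l_4 = 500 × 0.05 = 25 → 25

25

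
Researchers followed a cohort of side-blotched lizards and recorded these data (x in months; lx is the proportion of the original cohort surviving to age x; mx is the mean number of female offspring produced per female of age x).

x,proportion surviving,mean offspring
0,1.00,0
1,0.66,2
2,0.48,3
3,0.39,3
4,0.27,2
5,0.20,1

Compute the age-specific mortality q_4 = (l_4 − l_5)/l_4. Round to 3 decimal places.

q_4 = (l_4 − l_5) / l_4 = (0.27 − 0.2) / 0.27
     = 0.07 / 0.27 = 0.259259… → 0.259

0.259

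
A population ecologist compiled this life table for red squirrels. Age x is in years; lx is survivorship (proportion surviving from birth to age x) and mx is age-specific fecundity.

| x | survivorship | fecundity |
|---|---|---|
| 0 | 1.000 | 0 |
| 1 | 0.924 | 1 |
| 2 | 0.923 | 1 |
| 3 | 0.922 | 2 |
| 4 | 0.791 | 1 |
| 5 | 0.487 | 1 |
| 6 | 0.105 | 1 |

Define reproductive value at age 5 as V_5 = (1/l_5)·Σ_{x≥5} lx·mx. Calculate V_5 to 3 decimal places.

1.216

lx·mx for x ≥ 5: 0.487, 0.105 → sum = 0.592
V_5 = 0.592 / l_5 = 0.592 / 0.487 = 1.215606… → 1.216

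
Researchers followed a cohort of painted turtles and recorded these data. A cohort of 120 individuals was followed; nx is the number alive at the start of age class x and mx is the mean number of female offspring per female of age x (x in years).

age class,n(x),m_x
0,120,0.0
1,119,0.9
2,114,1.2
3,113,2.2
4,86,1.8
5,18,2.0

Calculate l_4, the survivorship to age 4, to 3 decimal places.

0.717

l_4 = n_4/n_0 = 86/120 = 0.716667… → 0.717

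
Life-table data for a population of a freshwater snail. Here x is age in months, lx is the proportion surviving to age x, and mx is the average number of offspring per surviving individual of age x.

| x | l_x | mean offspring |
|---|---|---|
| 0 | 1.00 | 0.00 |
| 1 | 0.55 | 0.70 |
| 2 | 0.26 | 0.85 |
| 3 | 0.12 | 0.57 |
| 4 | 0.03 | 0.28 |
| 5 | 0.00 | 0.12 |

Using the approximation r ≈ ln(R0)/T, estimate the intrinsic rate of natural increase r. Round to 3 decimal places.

R0 = Σ lx·mx = 0 + 0.385 + 0.221 + 0.0684 + 0.0084 + 0 = 0.6828
Σ x·lx·mx = 1.0658; T = 1.0658/0.6828 = 1.56093…
r ≈ ln(R0)/T = ln(0.6828)/1.56093… = -0.24444… → -0.244

-0.244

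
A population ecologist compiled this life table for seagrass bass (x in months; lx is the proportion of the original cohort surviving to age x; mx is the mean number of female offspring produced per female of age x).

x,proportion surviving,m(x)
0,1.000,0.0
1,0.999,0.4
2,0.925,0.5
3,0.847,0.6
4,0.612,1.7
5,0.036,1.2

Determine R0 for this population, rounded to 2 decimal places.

2.45

lx·mx by age: 0, 0.3996, 0.4625, 0.5082, 1.0404, 0.0432
R0 = Σ lx·mx = 2.4539 → 2.45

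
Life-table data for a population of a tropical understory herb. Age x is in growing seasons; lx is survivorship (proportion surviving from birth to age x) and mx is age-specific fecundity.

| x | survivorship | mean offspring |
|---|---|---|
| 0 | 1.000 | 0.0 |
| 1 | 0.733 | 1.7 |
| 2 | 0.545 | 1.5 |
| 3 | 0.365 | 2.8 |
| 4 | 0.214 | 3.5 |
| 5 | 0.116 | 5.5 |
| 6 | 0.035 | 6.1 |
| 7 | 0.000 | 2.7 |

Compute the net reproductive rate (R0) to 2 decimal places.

lx·mx by age: 0, 1.2461, 0.8175, 1.022, 0.749, 0.638, 0.2135, 0
R0 = Σ lx·mx = 4.6861 → 4.69

4.69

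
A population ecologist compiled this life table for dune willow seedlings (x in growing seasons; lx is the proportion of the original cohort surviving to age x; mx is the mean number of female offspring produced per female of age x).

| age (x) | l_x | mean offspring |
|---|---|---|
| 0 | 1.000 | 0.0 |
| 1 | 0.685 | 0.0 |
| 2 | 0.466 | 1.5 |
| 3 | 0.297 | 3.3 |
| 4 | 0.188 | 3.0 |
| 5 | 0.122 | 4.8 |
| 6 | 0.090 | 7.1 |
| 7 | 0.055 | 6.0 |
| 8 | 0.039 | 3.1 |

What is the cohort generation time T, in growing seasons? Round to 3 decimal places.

4.245

lx·mx: 0, 0, 0.699, 0.9801, 0.564, 0.5856, 0.639, 0.33, 0.1209 → R0 = 3.9186
x·lx·mx: 0, 0, 1.398, 2.9403, 2.256, 2.928, 3.834, 2.31, 0.9672 → Σ = 16.6335
T = 16.6335 / 3.9186 = 4.244756… → 4.245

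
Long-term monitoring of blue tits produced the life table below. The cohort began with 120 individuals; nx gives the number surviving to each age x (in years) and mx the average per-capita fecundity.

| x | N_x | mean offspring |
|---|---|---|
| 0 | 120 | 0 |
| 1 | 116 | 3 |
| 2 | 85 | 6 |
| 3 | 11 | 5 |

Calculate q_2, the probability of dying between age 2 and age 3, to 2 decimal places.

lx = nx/n0 = nx/120: 1, 0.96667…, 0.70833…, 0.09167…
q_2 = (l_2 − l_3) / l_2 = (0.708333… − 0.091667…) / 0.708333…
     = 0.616667… / 0.708333… = 0.870588… → 0.87

0.87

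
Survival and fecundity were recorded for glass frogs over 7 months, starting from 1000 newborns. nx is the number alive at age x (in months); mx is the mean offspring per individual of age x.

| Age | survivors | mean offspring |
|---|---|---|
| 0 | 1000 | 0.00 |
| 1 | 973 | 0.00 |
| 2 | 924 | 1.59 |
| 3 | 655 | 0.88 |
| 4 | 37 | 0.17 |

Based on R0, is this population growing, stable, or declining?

growing

lx = nx/n0 = nx/1000: 1, 0.973, 0.924, 0.655, 0.037
R0 = Σ lx·mx = 0 + 0 + 1.46916 + 0.5764 + 0.00629 = 2.05185
R0 > 1, so the population is growing.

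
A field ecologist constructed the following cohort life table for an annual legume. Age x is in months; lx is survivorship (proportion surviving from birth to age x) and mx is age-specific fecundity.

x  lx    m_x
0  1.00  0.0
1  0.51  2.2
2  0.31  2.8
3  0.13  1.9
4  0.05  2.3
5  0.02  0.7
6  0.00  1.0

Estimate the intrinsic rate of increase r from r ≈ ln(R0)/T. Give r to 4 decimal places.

R0 = Σ lx·mx = 0 + 1.122 + 0.868 + 0.247 + 0.115 + 0.014 + 0 = 2.366
Σ x·lx·mx = 4.129; T = 4.129/2.366 = 1.74514…
r ≈ ln(R0)/T = ln(2.366)/1.74514… = 0.493485… → 0.4935

0.4935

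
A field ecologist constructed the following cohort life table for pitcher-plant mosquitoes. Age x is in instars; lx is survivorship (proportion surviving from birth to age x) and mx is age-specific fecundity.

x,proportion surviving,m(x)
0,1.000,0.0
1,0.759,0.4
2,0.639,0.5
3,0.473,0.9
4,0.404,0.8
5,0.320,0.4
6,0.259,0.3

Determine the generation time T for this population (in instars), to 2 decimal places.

lx·mx: 0, 0.3036, 0.3195, 0.4257, 0.3232, 0.128, 0.0777 → R0 = 1.5777
x·lx·mx: 0, 0.3036, 0.639, 1.2771, 1.2928, 0.64, 0.4662 → Σ = 4.6187
T = 4.6187 / 1.5777 = 2.927489… → 2.93

2.93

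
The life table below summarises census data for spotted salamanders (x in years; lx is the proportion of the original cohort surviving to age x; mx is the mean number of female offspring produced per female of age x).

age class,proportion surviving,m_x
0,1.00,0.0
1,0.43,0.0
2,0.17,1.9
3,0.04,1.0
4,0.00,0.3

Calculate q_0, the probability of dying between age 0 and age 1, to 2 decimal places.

q_0 = (l_0 − l_1) / l_0 = (1 − 0.43) / 1
     = 0.57 / 1 = 0.57 → 0.57

0.57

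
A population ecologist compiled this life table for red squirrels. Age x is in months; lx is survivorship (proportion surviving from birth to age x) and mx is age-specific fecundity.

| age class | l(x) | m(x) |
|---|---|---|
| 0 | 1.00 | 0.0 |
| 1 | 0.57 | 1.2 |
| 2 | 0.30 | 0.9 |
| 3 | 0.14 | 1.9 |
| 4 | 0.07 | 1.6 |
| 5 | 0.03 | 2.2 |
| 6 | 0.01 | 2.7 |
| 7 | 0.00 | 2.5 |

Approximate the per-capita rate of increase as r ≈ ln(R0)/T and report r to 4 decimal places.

R0 = Σ lx·mx = 0 + 0.684 + 0.27 + 0.266 + 0.112 + 0.066 + 0.027 + 0 = 1.425
Σ x·lx·mx = 2.962; T = 2.962/1.425 = 2.0786…
r ≈ ln(R0)/T = ln(1.425)/2.0786… = 0.17039… → 0.1704

0.1704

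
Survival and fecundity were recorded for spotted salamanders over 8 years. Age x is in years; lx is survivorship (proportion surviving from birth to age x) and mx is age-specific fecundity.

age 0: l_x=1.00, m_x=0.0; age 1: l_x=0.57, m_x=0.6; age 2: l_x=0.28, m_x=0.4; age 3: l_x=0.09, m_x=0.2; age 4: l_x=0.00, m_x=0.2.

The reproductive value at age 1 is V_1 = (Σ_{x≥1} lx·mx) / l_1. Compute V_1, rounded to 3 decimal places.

lx·mx for x ≥ 1: 0.342, 0.112, 0.018, 0 → sum = 0.472
V_1 = 0.472 / l_1 = 0.472 / 0.57 = 0.82807… → 0.828

0.828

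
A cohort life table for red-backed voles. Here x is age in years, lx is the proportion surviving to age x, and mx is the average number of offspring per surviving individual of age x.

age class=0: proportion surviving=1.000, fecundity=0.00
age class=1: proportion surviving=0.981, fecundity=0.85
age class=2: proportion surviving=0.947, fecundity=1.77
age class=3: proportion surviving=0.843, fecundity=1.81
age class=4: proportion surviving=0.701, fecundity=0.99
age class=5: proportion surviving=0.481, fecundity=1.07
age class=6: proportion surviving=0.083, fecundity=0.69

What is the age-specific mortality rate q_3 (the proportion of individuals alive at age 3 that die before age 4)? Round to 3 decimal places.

q_3 = (l_3 − l_4) / l_3 = (0.843 − 0.701) / 0.843
     = 0.142 / 0.843 = 0.168446… → 0.168

0.168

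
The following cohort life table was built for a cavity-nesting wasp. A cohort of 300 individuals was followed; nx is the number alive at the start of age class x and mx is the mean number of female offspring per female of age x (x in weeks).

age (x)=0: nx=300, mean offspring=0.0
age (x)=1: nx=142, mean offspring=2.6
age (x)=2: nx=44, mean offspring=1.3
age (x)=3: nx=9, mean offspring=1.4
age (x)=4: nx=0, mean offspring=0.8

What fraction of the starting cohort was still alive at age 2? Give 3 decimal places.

l_2 = n_2/n_0 = 44/300 = 0.146667… → 0.147

0.147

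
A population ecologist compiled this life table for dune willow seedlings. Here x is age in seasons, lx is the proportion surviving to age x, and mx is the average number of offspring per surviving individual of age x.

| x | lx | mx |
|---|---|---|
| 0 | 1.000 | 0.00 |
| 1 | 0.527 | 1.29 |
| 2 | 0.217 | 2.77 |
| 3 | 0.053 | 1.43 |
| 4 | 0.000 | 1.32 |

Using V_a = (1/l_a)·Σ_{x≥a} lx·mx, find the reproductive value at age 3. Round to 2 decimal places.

lx·mx for x ≥ 3: 0.07579, 0 → sum = 0.07579
V_3 = 0.07579 / l_3 = 0.07579 / 0.053 = 1.43 → 1.43

1.43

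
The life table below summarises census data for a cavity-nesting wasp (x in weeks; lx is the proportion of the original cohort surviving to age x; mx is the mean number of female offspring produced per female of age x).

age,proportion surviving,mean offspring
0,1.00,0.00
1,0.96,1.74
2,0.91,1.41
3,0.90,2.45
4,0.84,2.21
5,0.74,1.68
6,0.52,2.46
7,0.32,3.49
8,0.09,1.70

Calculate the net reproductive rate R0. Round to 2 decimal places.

lx·mx by age: 0, 1.6704, 1.2831, 2.205, 1.8564, 1.2432, 1.2792, 1.1168, 0.153
R0 = Σ lx·mx = 10.8071 → 10.81

10.81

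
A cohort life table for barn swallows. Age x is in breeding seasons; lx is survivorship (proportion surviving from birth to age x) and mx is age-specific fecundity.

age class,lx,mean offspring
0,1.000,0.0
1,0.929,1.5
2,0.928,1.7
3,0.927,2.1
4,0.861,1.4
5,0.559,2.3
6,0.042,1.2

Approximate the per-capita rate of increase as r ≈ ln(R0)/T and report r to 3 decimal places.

R0 = Σ lx·mx = 0 + 1.3935 + 1.5776 + 1.9467 + 1.2054 + 1.2857 + 0.0504 = 7.4593
Σ x·lx·mx = 21.9413; T = 21.9413/7.4593 = 2.94147…
r ≈ ln(R0)/T = ln(7.4593)/2.94147… = 0.68315… → 0.683

0.683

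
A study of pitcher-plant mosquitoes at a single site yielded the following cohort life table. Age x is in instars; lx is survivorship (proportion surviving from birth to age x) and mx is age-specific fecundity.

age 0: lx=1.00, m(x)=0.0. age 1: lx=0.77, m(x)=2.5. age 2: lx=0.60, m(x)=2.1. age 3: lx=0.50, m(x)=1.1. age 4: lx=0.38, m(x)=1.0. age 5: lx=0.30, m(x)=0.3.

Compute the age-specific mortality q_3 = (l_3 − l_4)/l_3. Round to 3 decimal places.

0.240

q_3 = (l_3 − l_4) / l_3 = (0.5 − 0.38) / 0.5
     = 0.12 / 0.5 = 0.24 → 0.240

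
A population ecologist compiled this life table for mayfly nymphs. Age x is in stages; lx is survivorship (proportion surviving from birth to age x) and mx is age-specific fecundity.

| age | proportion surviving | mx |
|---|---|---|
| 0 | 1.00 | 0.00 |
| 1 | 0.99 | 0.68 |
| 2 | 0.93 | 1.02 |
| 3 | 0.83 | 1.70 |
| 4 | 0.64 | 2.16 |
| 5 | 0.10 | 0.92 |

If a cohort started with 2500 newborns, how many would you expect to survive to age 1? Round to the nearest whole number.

2475

Expected survivors = N0 · l_1 = 2500 × 0.99 = 2475 → 2475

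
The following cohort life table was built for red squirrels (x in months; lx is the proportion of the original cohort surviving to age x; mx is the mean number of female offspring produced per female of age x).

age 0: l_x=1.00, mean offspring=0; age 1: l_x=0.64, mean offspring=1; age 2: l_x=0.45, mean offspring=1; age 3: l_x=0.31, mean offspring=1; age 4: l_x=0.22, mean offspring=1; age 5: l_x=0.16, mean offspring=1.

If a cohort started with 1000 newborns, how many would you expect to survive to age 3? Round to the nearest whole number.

Expected survivors = N0 · l_3 = 1000 × 0.31 = 310 → 310

310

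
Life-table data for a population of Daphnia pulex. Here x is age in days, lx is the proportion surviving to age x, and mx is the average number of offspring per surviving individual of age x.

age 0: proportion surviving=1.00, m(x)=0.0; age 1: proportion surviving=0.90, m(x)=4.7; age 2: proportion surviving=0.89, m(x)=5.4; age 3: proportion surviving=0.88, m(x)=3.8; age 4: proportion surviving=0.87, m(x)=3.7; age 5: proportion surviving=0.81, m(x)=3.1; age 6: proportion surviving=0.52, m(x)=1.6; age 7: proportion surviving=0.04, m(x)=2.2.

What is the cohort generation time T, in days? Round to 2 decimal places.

lx·mx: 0, 4.23, 4.806, 3.344, 3.219, 2.511, 0.832, 0.088 → R0 = 19.03
x·lx·mx: 0, 4.23, 9.612, 10.032, 12.876, 12.555, 4.992, 0.616 → Σ = 54.913
T = 54.913 / 19.03 = 2.885602… → 2.89

2.89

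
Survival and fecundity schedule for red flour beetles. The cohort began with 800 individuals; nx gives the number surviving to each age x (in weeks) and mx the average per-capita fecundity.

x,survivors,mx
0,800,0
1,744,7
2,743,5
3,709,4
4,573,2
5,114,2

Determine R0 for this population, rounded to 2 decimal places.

16.42

lx = nx/n0 = nx/800: 1, 0.93, 0.92875, 0.88625, 0.71625, 0.1425
lx·mx by age: 0, 6.51, 4.64375, 3.545, 1.4325, 0.285
R0 = Σ lx·mx = 16.41625 → 16.42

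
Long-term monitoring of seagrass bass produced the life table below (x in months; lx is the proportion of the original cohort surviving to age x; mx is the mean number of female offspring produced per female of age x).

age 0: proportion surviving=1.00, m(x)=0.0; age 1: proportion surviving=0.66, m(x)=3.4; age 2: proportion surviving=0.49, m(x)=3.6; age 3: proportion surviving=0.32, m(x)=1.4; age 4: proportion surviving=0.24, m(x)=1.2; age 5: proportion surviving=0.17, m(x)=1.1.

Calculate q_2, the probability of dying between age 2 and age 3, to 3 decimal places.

q_2 = (l_2 − l_3) / l_2 = (0.49 − 0.32) / 0.49
     = 0.17 / 0.49 = 0.346939… → 0.347

0.347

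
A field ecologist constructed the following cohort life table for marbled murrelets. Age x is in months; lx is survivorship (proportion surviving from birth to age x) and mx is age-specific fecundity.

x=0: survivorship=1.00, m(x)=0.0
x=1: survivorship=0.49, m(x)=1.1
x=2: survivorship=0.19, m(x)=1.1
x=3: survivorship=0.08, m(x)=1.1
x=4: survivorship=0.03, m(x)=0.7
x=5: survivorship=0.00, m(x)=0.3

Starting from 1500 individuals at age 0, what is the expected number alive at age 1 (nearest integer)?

Expected survivors = N0 · l_1 = 1500 × 0.49 = 735 → 735

735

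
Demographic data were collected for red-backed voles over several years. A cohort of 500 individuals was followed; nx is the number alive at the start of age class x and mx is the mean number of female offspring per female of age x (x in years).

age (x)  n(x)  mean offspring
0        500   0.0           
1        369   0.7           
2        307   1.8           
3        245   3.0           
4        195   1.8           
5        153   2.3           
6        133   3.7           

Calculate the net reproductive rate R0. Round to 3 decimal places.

5.482

lx = nx/n0 = nx/500: 1, 0.738, 0.614, 0.49, 0.39, 0.306, 0.266
lx·mx by age: 0, 0.5166, 1.1052, 1.47, 0.702, 0.7038, 0.9842
R0 = Σ lx·mx = 5.4818 → 5.482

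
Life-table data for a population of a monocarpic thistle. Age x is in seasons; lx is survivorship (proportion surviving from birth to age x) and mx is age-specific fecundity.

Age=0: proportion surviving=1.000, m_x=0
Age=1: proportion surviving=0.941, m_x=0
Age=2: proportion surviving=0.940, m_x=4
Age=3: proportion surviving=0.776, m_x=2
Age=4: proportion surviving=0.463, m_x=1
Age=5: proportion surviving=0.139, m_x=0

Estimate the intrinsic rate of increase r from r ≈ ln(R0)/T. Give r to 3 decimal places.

0.722

R0 = Σ lx·mx = 0 + 0 + 3.76 + 1.552 + 0.463 + 0 = 5.775
Σ x·lx·mx = 14.028; T = 14.028/5.775 = 2.42909…
r ≈ ln(R0)/T = ln(5.775)/2.42909… = 0.72189… → 0.722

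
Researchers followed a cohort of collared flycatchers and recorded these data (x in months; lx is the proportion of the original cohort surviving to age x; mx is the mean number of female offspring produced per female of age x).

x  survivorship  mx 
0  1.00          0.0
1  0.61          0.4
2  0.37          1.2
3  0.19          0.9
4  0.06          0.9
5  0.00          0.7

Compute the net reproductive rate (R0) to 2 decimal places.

lx·mx by age: 0, 0.244, 0.444, 0.171, 0.054, 0
R0 = Σ lx·mx = 0.913 → 0.91

0.91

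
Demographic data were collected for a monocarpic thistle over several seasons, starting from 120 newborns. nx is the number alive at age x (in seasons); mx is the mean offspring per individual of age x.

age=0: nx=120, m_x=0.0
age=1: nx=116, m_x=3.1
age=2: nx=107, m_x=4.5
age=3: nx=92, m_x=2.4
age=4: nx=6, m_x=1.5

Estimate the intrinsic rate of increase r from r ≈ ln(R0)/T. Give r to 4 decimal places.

lx = nx/n0 = nx/120: 1, 0.96667…, 0.89167…, 0.76667…, 0.05
R0 = Σ lx·mx = 0 + 2.99667… + 4.0125… + 1.84… + 0.075 = 8.924167…
Σ x·lx·mx = 16.841667…; T = 16.841667…/8.924167… = 1.8872…
r ≈ ln(R0)/T = ln(8.924167…)/1.8872… = 1.159795… → 1.1598

1.1598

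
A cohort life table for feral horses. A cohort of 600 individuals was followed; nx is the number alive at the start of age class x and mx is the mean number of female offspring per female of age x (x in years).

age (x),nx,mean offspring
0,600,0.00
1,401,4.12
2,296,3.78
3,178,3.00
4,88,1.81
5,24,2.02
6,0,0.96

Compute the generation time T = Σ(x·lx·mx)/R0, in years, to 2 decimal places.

lx = nx/n0 = nx/600: 1, 0.66833…, 0.49333…, 0.29667…, 0.14667…, 0.04, 0
lx·mx: 0, 2.753533…, 1.8648…, 0.89…, 0.265467…, 0.0808, 0 → R0 = 5.8546…
x·lx·mx: 0, 2.753533…, 3.7296…, 2.67…, 1.061867…, 0.404, 0 → Σ = 10.619…
T = 10.619… / 5.8546… = 1.813787… → 1.81

1.81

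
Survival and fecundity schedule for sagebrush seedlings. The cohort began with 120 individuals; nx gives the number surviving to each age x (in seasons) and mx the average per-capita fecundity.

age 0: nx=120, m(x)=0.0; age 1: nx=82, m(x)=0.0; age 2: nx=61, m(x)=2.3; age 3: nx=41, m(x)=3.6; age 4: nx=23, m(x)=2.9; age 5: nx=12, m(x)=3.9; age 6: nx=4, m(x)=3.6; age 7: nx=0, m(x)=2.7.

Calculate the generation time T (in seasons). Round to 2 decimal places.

3.15

lx = nx/n0 = nx/120: 1, 0.68333…, 0.50833…, 0.34167…, 0.19167…, 0.1, 0.03333…, 0
lx·mx: 0, 0, 1.169167…, 1.23…, 0.555833…, 0.39, 0.12…, 0 → R0 = 3.465…
x·lx·mx: 0, 0, 2.338333…, 3.69…, 2.223333…, 1.95, 0.72…, 0 → Σ = 10.921667…
T = 10.921667… / 3.465… = 3.151996… → 3.15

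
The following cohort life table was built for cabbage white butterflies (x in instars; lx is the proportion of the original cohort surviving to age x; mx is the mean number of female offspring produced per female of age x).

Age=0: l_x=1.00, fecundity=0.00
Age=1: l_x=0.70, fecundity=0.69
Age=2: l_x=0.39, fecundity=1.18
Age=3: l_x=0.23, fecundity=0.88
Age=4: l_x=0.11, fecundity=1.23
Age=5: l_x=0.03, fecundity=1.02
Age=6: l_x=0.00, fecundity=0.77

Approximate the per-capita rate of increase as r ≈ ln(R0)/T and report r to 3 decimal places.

0.131

R0 = Σ lx·mx = 0 + 0.483 + 0.4602 + 0.2024 + 0.1353 + 0.0306 + 0 = 1.3115
Σ x·lx·mx = 2.7048; T = 2.7048/1.3115 = 2.06237…
r ≈ ln(R0)/T = ln(1.3115)/2.06237… = 0.13149… → 0.131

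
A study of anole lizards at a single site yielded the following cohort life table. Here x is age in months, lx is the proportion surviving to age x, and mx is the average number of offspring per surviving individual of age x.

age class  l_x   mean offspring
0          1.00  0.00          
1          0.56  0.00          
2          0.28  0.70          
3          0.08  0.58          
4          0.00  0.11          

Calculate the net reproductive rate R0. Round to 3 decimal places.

lx·mx by age: 0, 0, 0.196, 0.0464, 0
R0 = Σ lx·mx = 0.2424 → 0.242

0.242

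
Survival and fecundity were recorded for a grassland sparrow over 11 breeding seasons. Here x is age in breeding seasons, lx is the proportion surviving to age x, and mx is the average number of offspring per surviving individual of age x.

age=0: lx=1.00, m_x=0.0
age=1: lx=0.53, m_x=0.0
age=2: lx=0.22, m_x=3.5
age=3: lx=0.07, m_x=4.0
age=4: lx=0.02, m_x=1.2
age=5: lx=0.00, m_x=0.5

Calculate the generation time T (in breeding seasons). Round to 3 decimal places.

lx·mx: 0, 0, 0.77, 0.28, 0.024, 0 → R0 = 1.074
x·lx·mx: 0, 0, 1.54, 0.84, 0.096, 0 → Σ = 2.476
T = 2.476 / 1.074 = 2.3054… → 2.305

2.305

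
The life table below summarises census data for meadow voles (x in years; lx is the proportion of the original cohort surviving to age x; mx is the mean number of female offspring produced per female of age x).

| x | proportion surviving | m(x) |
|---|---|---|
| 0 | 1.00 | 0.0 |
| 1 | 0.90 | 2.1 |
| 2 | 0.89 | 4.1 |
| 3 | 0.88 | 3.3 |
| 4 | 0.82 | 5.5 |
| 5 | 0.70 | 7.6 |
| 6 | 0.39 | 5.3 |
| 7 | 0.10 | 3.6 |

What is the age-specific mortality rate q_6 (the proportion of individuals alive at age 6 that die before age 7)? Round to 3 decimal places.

0.744

q_6 = (l_6 − l_7) / l_6 = (0.39 − 0.1) / 0.39
     = 0.29 / 0.39 = 0.74359… → 0.744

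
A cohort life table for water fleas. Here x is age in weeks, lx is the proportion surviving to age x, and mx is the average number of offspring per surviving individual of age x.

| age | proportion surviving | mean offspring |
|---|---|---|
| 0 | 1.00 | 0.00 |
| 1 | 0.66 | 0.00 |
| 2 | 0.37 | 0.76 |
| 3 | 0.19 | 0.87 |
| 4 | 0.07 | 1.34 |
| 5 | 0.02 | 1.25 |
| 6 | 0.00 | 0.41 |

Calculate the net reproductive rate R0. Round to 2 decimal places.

lx·mx by age: 0, 0, 0.2812, 0.1653, 0.0938, 0.025, 0
R0 = Σ lx·mx = 0.5653 → 0.57

0.57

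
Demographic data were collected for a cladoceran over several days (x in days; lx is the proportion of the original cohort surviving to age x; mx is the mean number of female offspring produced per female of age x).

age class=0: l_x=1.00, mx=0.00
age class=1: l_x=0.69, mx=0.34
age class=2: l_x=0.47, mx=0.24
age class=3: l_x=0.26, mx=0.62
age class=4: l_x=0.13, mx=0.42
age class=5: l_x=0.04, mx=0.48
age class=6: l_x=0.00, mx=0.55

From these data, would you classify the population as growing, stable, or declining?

declining

R0 = Σ lx·mx = 0 + 0.2346 + 0.1128 + 0.1612 + 0.0546 + 0.0192 + 0 = 0.5824
R0 < 1, so the population is declining.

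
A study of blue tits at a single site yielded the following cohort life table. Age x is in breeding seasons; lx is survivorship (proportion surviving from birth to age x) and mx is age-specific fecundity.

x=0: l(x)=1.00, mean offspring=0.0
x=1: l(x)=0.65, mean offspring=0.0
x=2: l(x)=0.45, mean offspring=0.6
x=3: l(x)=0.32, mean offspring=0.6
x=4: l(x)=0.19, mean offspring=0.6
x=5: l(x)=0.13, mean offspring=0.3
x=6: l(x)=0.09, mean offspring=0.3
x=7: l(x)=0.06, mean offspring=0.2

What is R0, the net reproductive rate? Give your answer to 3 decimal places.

0.654

lx·mx by age: 0, 0, 0.27, 0.192, 0.114, 0.039, 0.027, 0.012
R0 = Σ lx·mx = 0.654 → 0.654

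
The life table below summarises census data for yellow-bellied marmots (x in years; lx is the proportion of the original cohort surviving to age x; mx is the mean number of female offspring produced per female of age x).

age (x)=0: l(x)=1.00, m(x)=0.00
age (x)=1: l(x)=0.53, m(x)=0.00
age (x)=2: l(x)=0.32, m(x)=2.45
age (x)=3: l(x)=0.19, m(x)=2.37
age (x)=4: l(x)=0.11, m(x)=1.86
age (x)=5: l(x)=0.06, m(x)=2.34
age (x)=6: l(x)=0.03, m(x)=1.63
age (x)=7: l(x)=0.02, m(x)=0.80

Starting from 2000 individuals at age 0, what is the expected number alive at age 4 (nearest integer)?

220

Expected survivors = N0 · l_4 = 2000 × 0.11 = 220 → 220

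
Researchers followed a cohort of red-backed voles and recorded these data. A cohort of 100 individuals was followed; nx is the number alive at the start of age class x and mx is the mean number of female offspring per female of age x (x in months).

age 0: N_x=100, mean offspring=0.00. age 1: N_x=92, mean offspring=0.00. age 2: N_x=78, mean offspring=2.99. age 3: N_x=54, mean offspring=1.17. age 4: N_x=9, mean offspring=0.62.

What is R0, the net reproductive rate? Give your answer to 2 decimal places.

lx = nx/n0 = nx/100: 1, 0.92, 0.78, 0.54, 0.09
lx·mx by age: 0, 0, 2.3322, 0.6318, 0.0558
R0 = Σ lx·mx = 3.0198 → 3.02

3.02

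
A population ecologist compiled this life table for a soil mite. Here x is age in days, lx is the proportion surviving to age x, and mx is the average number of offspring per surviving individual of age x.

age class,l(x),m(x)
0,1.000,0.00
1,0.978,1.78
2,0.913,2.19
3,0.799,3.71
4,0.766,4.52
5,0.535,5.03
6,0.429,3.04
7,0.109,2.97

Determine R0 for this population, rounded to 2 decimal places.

lx·mx by age: 0, 1.74084, 1.99947, 2.96429, 3.46232, 2.69105, 1.30416, 0.32373
R0 = Σ lx·mx = 14.48586 → 14.49

14.49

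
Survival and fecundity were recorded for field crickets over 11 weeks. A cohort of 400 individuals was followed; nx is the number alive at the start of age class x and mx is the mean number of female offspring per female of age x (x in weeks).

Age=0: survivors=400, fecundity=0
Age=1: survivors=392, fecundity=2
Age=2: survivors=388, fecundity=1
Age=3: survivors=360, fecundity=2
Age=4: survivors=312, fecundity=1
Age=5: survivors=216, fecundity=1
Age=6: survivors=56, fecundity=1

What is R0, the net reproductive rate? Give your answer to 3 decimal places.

6.190

lx = nx/n0 = nx/400: 1, 0.98, 0.97, 0.9, 0.78, 0.54, 0.14
lx·mx by age: 0, 1.96, 0.97, 1.8, 0.78, 0.54, 0.14
R0 = Σ lx·mx = 6.19 → 6.190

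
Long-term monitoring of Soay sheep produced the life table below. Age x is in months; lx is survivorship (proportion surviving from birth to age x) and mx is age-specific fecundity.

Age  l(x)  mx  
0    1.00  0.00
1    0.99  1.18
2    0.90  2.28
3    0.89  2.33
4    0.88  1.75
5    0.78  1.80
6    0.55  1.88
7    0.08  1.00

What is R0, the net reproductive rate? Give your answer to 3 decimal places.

9.352

lx·mx by age: 0, 1.1682, 2.052, 2.0737, 1.54, 1.404, 1.034, 0.08
R0 = Σ lx·mx = 9.3519 → 9.352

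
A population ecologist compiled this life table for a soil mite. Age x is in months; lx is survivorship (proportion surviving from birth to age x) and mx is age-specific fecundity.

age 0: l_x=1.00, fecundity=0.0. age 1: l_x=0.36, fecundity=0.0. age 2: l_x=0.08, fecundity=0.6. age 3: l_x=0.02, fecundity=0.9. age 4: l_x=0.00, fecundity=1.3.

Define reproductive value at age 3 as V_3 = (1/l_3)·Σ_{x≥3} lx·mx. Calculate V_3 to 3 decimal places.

0.900

lx·mx for x ≥ 3: 0.018, 0 → sum = 0.018
V_3 = 0.018 / l_3 = 0.018 / 0.02 = 0.9 → 0.900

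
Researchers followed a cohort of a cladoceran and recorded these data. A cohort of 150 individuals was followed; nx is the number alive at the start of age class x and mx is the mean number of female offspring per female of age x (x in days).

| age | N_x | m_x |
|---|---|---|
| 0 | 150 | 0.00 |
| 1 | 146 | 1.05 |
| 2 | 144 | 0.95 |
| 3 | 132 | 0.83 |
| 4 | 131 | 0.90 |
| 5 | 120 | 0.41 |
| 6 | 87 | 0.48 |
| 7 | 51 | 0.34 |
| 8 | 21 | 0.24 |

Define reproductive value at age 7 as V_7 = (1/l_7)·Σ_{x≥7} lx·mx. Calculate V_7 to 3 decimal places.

0.439

lx = nx/n0 = nx/150: 1, 0.97333…, 0.96, 0.88, 0.87333…, 0.8, 0.58, 0.34, 0.14
lx·mx for x ≥ 7: 0.1156, 0.0336 → sum = 0.1492
V_7 = 0.1492 / l_7 = 0.1492 / 0.34 = 0.438824… → 0.439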